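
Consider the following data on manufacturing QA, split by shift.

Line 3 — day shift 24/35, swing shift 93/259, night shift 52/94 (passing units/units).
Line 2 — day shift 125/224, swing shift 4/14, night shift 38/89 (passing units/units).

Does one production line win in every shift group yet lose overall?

Yes

Day shift: Line 3 24/35 = 68.6%, Line 2 125/224 = 55.8% → Line 3
Swing shift: Line 3 93/259 = 35.9%, Line 2 4/14 = 28.6% → Line 3
Night shift: Line 3 52/94 = 55.3%, Line 2 38/89 = 42.7% → Line 3
Overall: Line 3 169/388 = 43.6%, Line 2 167/327 = 51.1% → Line 2
Line 3 wins each shift group but Line 2 wins overall — the comparison reverses. Line 3's units skew toward swing shift, which has a lower base rate.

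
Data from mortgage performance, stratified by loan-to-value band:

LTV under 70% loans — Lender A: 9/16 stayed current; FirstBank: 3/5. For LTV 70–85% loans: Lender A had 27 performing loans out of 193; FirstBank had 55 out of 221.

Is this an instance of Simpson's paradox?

No

LTV under 70%: Lender A 9/16 = 56.2%, FirstBank 3/5 = 60.0% → FirstBank
LTV 70–85%: Lender A 27/193 = 14.0%, FirstBank 55/221 = 24.9% → FirstBank
Overall: Lender A 36/209 = 17.2%, FirstBank 58/226 = 25.7% → FirstBank
FirstBank wins overall and in every loan-to-value group — no reversal.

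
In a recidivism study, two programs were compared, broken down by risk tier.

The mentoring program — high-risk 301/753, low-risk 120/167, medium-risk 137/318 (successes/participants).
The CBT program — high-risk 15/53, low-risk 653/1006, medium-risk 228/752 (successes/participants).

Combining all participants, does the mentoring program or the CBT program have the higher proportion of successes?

the CBT program

High-risk: the mentoring program 301/753 = 40.0%, the CBT program 15/53 = 28.3% → the mentoring program
Low-risk: the mentoring program 120/167 = 71.9%, the CBT program 653/1006 = 64.9% → the mentoring program
Medium-risk: the mentoring program 137/318 = 43.1%, the CBT program 228/752 = 30.3% → the mentoring program
Overall: the mentoring program 558/1238 = 45.1%, the CBT program 896/1811 = 49.5% → the CBT program
(The mentoring program wins every risk group but the CBT program wins overall — the mentoring program's participants skew toward the low-rate high-risk group.)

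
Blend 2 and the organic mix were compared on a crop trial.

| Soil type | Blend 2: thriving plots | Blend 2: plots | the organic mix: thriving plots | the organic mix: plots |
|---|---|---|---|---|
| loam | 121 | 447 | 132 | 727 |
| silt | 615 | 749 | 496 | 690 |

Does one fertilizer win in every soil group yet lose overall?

Loam: Blend 2 121/447 = 27.1%, the organic mix 132/727 = 18.2% → Blend 2
Silt: Blend 2 615/749 = 82.1%, the organic mix 496/690 = 71.9% → Blend 2
Overall: Blend 2 736/1196 = 61.5%, the organic mix 628/1417 = 44.3% → Blend 2
Blend 2 wins overall and in every soil group — no reversal.

No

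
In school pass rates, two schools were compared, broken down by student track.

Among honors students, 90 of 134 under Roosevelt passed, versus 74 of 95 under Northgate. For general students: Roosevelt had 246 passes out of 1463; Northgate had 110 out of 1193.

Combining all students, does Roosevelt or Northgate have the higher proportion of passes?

Honors: Roosevelt 90/134 = 67.2%, Northgate 74/95 = 77.9% → Northgate
General: Roosevelt 246/1463 = 16.8%, Northgate 110/1193 = 9.2% → Roosevelt
Overall: Roosevelt 336/1597 = 21.0%, Northgate 184/1288 = 14.3% → Roosevelt
(Neither sweeps every student group, but Roosevelt has the higher pooled rate.)

Roosevelt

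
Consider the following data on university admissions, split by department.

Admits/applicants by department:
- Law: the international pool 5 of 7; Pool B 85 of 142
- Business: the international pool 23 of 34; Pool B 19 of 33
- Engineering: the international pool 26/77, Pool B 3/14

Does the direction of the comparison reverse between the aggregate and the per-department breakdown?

Law: the international pool 5/7 = 71.4%, Pool B 85/142 = 59.9% → the international pool
Business: the international pool 23/34 = 67.6%, Pool B 19/33 = 57.6% → the international pool
Engineering: the international pool 26/77 = 33.8%, Pool B 3/14 = 21.4% → the international pool
Overall: the international pool 54/118 = 45.8%, Pool B 107/189 = 56.6% → Pool B
The international pool wins each department group but Pool B wins overall — the comparison reverses. The international pool's applicants skew toward Engineering, which has a lower base rate.

Yes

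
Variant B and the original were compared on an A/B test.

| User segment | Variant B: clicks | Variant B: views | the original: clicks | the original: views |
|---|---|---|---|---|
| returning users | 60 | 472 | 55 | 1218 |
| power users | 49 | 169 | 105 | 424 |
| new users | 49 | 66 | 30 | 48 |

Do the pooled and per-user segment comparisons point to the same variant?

Returning users: Variant B 60/472 = 12.7%, the original 55/1218 = 4.5% → Variant B
Power users: Variant B 49/169 = 29.0%, the original 105/424 = 24.8% → Variant B
New users: Variant B 49/66 = 74.2%, the original 30/48 = 62.5% → Variant B
Overall: Variant B 158/707 = 22.3%, the original 190/1690 = 11.2% → Variant B
Variant B wins overall and in every user group — no reversal.

Yes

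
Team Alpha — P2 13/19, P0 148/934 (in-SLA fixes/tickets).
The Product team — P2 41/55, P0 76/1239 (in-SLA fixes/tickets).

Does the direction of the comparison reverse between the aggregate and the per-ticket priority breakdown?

No

P2: Team Alpha 13/19 = 68.4%, the Product team 41/55 = 74.5% → the Product team
P0: Team Alpha 148/934 = 15.8%, the Product team 76/1239 = 6.1% → Team Alpha
Overall: Team Alpha 161/953 = 16.9%, the Product team 117/1294 = 9.0% → Team Alpha
Neither sweeps: Team Alpha wins 1 of 2 groups, the Product team wins 1. Team Alpha wins overall but not every group — no Simpson reversal.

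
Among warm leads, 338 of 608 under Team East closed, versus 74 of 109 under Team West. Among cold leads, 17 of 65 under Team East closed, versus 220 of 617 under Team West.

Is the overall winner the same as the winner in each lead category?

No

Warm: Team East 338/608 = 55.6%, Team West 74/109 = 67.9% → Team West
Cold: Team East 17/65 = 26.2%, Team West 220/617 = 35.7% → Team West
Overall: Team East 355/673 = 52.7%, Team West 294/726 = 40.5% → Team East
Team West wins each lead group but Team East wins overall — the comparison reverses. Team West's leads skew toward cold, which has a lower base rate.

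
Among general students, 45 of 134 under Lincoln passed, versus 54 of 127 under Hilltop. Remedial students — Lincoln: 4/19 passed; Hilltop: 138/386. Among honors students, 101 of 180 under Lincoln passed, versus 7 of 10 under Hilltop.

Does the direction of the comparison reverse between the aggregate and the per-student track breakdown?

General: Lincoln 45/134 = 33.6%, Hilltop 54/127 = 42.5% → Hilltop
Remedial: Lincoln 4/19 = 21.1%, Hilltop 138/386 = 35.8% → Hilltop
Honors: Lincoln 101/180 = 56.1%, Hilltop 7/10 = 70.0% → Hilltop
Overall: Lincoln 150/333 = 45.0%, Hilltop 199/523 = 38.0% → Lincoln
Hilltop wins each student group but Lincoln wins overall — the comparison reverses. Hilltop's students skew toward remedial, which has a lower base rate.

Yes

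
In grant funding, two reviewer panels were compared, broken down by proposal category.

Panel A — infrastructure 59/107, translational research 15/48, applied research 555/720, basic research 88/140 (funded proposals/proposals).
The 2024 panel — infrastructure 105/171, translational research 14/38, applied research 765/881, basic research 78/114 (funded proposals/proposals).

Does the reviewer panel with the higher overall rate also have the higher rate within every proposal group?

Yes

Infrastructure: Panel A 59/107 = 55.1%, the 2024 panel 105/171 = 61.4% → the 2024 panel
Translational research: Panel A 15/48 = 31.2%, the 2024 panel 14/38 = 36.8% → the 2024 panel
Applied research: Panel A 555/720 = 77.1%, the 2024 panel 765/881 = 86.8% → the 2024 panel
Basic research: Panel A 88/140 = 62.9%, the 2024 panel 78/114 = 68.4% → the 2024 panel
Overall: Panel A 717/1015 = 70.6%, the 2024 panel 962/1204 = 79.9% → the 2024 panel
The 2024 panel wins overall and in every proposal group — no reversal.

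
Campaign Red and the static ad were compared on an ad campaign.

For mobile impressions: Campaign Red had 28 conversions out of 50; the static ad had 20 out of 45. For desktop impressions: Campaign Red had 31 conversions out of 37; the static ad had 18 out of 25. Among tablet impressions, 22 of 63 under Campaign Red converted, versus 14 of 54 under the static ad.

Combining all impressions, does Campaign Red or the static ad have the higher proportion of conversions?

Mobile: Campaign Red 28/50 = 56.0%, the static ad 20/45 = 44.4% → Campaign Red
Desktop: Campaign Red 31/37 = 83.8%, the static ad 18/25 = 72.0% → Campaign Red
Tablet: Campaign Red 22/63 = 34.9%, the static ad 14/54 = 25.9% → Campaign Red
Overall: Campaign Red 81/150 = 54.0%, the static ad 52/124 = 41.9% → Campaign Red

Campaign Red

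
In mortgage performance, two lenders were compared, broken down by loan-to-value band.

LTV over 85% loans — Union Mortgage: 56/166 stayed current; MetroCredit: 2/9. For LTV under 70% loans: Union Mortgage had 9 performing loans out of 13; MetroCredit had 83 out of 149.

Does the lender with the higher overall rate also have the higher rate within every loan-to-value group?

No

LTV over 85%: Union Mortgage 56/166 = 33.7%, MetroCredit 2/9 = 22.2% → Union Mortgage
LTV under 70%: Union Mortgage 9/13 = 69.2%, MetroCredit 83/149 = 55.7% → Union Mortgage
Overall: Union Mortgage 65/179 = 36.3%, MetroCredit 85/158 = 53.8% → MetroCredit
Union Mortgage wins each loan-to-value group but MetroCredit wins overall — the comparison reverses. Union Mortgage's loans skew toward LTV over 85%, which has a lower base rate.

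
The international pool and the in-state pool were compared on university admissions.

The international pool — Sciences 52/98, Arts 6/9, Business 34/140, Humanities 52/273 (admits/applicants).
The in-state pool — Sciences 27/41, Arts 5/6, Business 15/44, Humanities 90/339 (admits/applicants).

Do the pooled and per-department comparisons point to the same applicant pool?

Sciences: the international pool 52/98 = 53.1%, the in-state pool 27/41 = 65.9% → the in-state pool
Arts: the international pool 6/9 = 66.7%, the in-state pool 5/6 = 83.3% → the in-state pool
Business: the international pool 34/140 = 24.3%, the in-state pool 15/44 = 34.1% → the in-state pool
Humanities: the international pool 52/273 = 19.0%, the in-state pool 90/339 = 26.5% → the in-state pool
Overall: the international pool 144/520 = 27.7%, the in-state pool 137/430 = 31.9% → the in-state pool
The in-state pool wins overall and in every department group — no reversal.

Yes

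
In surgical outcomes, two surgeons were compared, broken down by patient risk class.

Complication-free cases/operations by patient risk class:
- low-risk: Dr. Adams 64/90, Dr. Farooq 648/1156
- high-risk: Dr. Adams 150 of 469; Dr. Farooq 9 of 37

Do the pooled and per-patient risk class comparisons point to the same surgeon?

No

Low-risk: Dr. Adams 64/90 = 71.1%, Dr. Farooq 648/1156 = 56.1% → Dr. Adams
High-risk: Dr. Adams 150/469 = 32.0%, Dr. Farooq 9/37 = 24.3% → Dr. Adams
Overall: Dr. Adams 214/559 = 38.3%, Dr. Farooq 657/1193 = 55.1% → Dr. Farooq
Dr. Adams wins each patient risk group but Dr. Farooq wins overall — the comparison reverses. Dr. Adams's operations skew toward high-risk, which has a lower base rate.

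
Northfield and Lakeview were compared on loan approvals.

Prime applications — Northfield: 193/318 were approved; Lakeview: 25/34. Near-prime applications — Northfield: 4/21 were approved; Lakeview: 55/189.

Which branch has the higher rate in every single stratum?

Lakeview

Prime: Northfield 193/318 = 60.7%, Lakeview 25/34 = 73.5% → Lakeview
Near-prime: Northfield 4/21 = 19.0%, Lakeview 55/189 = 29.1% → Lakeview
Lakeview has the higher rate in both groups.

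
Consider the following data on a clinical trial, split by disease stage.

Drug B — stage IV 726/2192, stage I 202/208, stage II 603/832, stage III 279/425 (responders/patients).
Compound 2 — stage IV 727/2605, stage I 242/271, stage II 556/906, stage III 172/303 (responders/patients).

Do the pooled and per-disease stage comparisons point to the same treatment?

Yes

Stage IV: Drug B 726/2192 = 33.1%, Compound 2 727/2605 = 27.9% → Drug B
Stage I: Drug B 202/208 = 97.1%, Compound 2 242/271 = 89.3% → Drug B
Stage II: Drug B 603/832 = 72.5%, Compound 2 556/906 = 61.4% → Drug B
Stage III: Drug B 279/425 = 65.6%, Compound 2 172/303 = 56.8% → Drug B
Overall: Drug B 1810/3657 = 49.5%, Compound 2 1697/4085 = 41.5% → Drug B
Drug B wins overall and in every disease group — no reversal.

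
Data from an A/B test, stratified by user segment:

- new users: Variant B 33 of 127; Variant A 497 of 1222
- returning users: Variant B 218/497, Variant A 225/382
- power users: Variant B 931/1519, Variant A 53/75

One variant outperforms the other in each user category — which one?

Variant A

New users: Variant B 33/127 = 26.0%, Variant A 497/1222 = 40.7% → Variant A
Returning users: Variant B 218/497 = 43.9%, Variant A 225/382 = 58.9% → Variant A
Power users: Variant B 931/1519 = 61.3%, Variant A 53/75 = 70.7% → Variant A
Variant A has the higher rate in all 3 groups.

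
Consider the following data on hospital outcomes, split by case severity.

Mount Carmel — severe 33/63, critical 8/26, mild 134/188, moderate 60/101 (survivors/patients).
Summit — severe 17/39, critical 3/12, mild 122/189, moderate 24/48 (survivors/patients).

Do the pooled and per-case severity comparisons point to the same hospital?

Yes

Severe: Mount Carmel 33/63 = 52.4%, Summit 17/39 = 43.6% → Mount Carmel
Critical: Mount Carmel 8/26 = 30.8%, Summit 3/12 = 25.0% → Mount Carmel
Mild: Mount Carmel 134/188 = 71.3%, Summit 122/189 = 64.6% → Mount Carmel
Moderate: Mount Carmel 60/101 = 59.4%, Summit 24/48 = 50.0% → Mount Carmel
Overall: Mount Carmel 235/378 = 62.2%, Summit 166/288 = 57.6% → Mount Carmel
Mount Carmel wins overall and in every case group — no reversal.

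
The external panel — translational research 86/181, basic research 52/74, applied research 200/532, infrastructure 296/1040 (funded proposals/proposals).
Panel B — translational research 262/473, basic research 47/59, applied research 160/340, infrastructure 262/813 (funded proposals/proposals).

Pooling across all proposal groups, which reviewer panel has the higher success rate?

Translational research: the external panel 86/181 = 47.5%, Panel B 262/473 = 55.4% → Panel B
Basic research: the external panel 52/74 = 70.3%, Panel B 47/59 = 79.7% → Panel B
Applied research: the external panel 200/532 = 37.6%, Panel B 160/340 = 47.1% → Panel B
Infrastructure: the external panel 296/1040 = 28.5%, Panel B 262/813 = 32.2% → Panel B
Overall: the external panel 634/1827 = 34.7%, Panel B 731/1685 = 43.4% → Panel B

Panel B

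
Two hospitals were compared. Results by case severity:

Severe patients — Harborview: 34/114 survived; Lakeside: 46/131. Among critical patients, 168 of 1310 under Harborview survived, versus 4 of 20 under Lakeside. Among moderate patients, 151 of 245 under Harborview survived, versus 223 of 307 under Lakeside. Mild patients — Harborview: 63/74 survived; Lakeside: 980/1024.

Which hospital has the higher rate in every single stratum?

Lakeside

Severe: Harborview 34/114 = 29.8%, Lakeside 46/131 = 35.1% → Lakeside
Critical: Harborview 168/1310 = 12.8%, Lakeside 4/20 = 20.0% → Lakeside
Moderate: Harborview 151/245 = 61.6%, Lakeside 223/307 = 72.6% → Lakeside
Mild: Harborview 63/74 = 85.1%, Lakeside 980/1024 = 95.7% → Lakeside
Lakeside has the higher rate in all 4 groups.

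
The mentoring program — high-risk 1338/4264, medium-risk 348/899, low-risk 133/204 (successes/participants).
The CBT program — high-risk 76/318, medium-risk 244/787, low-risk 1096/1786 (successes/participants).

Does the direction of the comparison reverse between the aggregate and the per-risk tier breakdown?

Yes

High-risk: the mentoring program 1338/4264 = 31.4%, the CBT program 76/318 = 23.9% → the mentoring program
Medium-risk: the mentoring program 348/899 = 38.7%, the CBT program 244/787 = 31.0% → the mentoring program
Low-risk: the mentoring program 133/204 = 65.2%, the CBT program 1096/1786 = 61.4% → the mentoring program
Overall: the mentoring program 1819/5367 = 33.9%, the CBT program 1416/2891 = 49.0% → the CBT program
The mentoring program wins each risk group but the CBT program wins overall — the comparison reverses. The mentoring program's participants skew toward high-risk, which has a lower base rate.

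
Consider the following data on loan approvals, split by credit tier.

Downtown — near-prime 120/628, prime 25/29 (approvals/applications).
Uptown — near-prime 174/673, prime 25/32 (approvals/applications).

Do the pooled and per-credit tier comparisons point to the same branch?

Near-prime: Downtown 120/628 = 19.1%, Uptown 174/673 = 25.9% → Uptown
Prime: Downtown 25/29 = 86.2%, Uptown 25/32 = 78.1% → Downtown
Overall: Downtown 145/657 = 22.1%, Uptown 199/705 = 28.2% → Uptown
Neither sweeps: Downtown wins 1 of 2 groups, Uptown wins 1. Uptown wins overall but not every group — no Simpson reversal.

No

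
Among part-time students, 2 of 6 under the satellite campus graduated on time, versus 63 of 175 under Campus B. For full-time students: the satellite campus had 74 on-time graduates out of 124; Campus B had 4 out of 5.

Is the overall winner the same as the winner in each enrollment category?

Part-time: the satellite campus 2/6 = 33.3%, Campus B 63/175 = 36.0% → Campus B
Full-time: the satellite campus 74/124 = 59.7%, Campus B 4/5 = 80.0% → Campus B
Overall: the satellite campus 76/130 = 58.5%, Campus B 67/180 = 37.2% → the satellite campus
Campus B wins each enrollment group but the satellite campus wins overall — the comparison reverses. Campus B's students skew toward part-time, which has a lower base rate.

No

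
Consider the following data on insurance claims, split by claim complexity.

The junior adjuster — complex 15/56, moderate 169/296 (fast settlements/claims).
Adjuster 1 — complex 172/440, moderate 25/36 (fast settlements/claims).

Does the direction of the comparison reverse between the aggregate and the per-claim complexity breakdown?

Yes

Complex: the junior adjuster 15/56 = 26.8%, Adjuster 1 172/440 = 39.1% → Adjuster 1
Moderate: the junior adjuster 169/296 = 57.1%, Adjuster 1 25/36 = 69.4% → Adjuster 1
Overall: the junior adjuster 184/352 = 52.3%, Adjuster 1 197/476 = 41.4% → the junior adjuster
Adjuster 1 wins each claim group but the junior adjuster wins overall — the comparison reverses. Adjuster 1's claims skew toward complex, which has a lower base rate.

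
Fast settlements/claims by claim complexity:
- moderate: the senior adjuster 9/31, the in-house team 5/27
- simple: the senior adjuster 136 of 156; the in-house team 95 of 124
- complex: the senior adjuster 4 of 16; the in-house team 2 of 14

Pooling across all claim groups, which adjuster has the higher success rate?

the senior adjuster

Moderate: the senior adjuster 9/31 = 29.0%, the in-house team 5/27 = 18.5% → the senior adjuster
Simple: the senior adjuster 136/156 = 87.2%, the in-house team 95/124 = 76.6% → the senior adjuster
Complex: the senior adjuster 4/16 = 25.0%, the in-house team 2/14 = 14.3% → the senior adjuster
Overall: the senior adjuster 149/203 = 73.4%, the in-house team 102/165 = 61.8% → the senior adjuster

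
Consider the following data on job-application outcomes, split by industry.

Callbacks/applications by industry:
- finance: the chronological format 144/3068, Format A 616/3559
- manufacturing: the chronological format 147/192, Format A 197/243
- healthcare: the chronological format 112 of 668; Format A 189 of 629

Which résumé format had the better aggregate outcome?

Format A

Finance: the chronological format 144/3068 = 4.7%, Format A 616/3559 = 17.3% → Format A
Manufacturing: the chronological format 147/192 = 76.6%, Format A 197/243 = 81.1% → Format A
Healthcare: the chronological format 112/668 = 16.8%, Format A 189/629 = 30.0% → Format A
Overall: the chronological format 403/3928 = 10.3%, Format A 1002/4431 = 22.6% → Format A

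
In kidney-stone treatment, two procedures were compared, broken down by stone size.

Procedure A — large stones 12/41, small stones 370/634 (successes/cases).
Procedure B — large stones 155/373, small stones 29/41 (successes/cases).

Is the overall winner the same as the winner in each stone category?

Large stones: Procedure A 12/41 = 29.3%, Procedure B 155/373 = 41.6% → Procedure B
Small stones: Procedure A 370/634 = 58.4%, Procedure B 29/41 = 70.7% → Procedure B
Overall: Procedure A 382/675 = 56.6%, Procedure B 184/414 = 44.4% → Procedure A
Procedure B wins each stone group but Procedure A wins overall — the comparison reverses. Procedure B's cases skew toward large stones, which has a lower base rate.

No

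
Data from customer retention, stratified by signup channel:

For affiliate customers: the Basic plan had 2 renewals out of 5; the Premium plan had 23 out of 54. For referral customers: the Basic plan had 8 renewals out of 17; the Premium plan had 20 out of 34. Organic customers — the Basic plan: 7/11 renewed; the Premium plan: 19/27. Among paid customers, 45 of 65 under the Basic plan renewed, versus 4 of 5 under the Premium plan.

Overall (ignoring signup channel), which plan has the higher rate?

the Basic plan

Affiliate: the Basic plan 2/5 = 40.0%, the Premium plan 23/54 = 42.6% → the Premium plan
Referral: the Basic plan 8/17 = 47.1%, the Premium plan 20/34 = 58.8% → the Premium plan
Organic: the Basic plan 7/11 = 63.6%, the Premium plan 19/27 = 70.4% → the Premium plan
Paid: the Basic plan 45/65 = 69.2%, the Premium plan 4/5 = 80.0% → the Premium plan
Overall: the Basic plan 62/98 = 63.3%, the Premium plan 66/120 = 55.0% → the Basic plan
(The Premium plan wins every signup group but the Basic plan wins overall — the Premium plan's customers skew toward the low-rate affiliate group.)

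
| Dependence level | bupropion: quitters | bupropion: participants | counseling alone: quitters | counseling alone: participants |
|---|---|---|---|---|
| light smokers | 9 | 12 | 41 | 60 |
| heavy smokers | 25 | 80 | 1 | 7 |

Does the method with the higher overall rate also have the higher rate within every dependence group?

Light smokers: bupropion 9/12 = 75.0%, counseling alone 41/60 = 68.3% → bupropion
Heavy smokers: bupropion 25/80 = 31.2%, counseling alone 1/7 = 14.3% → bupropion
Overall: bupropion 34/92 = 37.0%, counseling alone 42/67 = 62.7% → counseling alone
Bupropion wins each dependence group but counseling alone wins overall — the comparison reverses. Bupropion's participants skew toward heavy smokers, which has a lower base rate.

No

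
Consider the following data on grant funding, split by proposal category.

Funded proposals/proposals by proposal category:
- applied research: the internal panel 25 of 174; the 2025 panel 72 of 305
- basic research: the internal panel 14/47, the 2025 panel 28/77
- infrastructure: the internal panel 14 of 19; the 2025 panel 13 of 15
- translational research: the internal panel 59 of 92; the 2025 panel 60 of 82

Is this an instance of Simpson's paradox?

Applied research: the internal panel 25/174 = 14.4%, the 2025 panel 72/305 = 23.6% → the 2025 panel
Basic research: the internal panel 14/47 = 29.8%, the 2025 panel 28/77 = 36.4% → the 2025 panel
Infrastructure: the internal panel 14/19 = 73.7%, the 2025 panel 13/15 = 86.7% → the 2025 panel
Translational research: the internal panel 59/92 = 64.1%, the 2025 panel 60/82 = 73.2% → the 2025 panel
Overall: the internal panel 112/332 = 33.7%, the 2025 panel 173/479 = 36.1% → the 2025 panel
The 2025 panel wins overall and in every proposal group — no reversal.

No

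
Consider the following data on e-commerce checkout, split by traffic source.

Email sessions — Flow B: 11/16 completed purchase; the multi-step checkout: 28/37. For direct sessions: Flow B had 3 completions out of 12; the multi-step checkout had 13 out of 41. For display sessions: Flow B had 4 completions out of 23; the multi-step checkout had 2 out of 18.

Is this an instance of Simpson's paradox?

No

Email: Flow B 11/16 = 68.8%, the multi-step checkout 28/37 = 75.7% → the multi-step checkout
Direct: Flow B 3/12 = 25.0%, the multi-step checkout 13/41 = 31.7% → the multi-step checkout
Display: Flow B 4/23 = 17.4%, the multi-step checkout 2/18 = 11.1% → Flow B
Overall: Flow B 18/51 = 35.3%, the multi-step checkout 43/96 = 44.8% → the multi-step checkout
Neither sweeps: Flow B wins 1 of 3 groups, the multi-step checkout wins 2. The multi-step checkout wins overall but not every group — no Simpson reversal.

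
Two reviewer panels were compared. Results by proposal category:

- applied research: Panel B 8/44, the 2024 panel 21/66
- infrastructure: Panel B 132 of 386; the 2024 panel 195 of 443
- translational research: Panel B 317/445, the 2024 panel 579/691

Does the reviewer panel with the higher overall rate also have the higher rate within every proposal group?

Yes

Applied research: Panel B 8/44 = 18.2%, the 2024 panel 21/66 = 31.8% → the 2024 panel
Infrastructure: Panel B 132/386 = 34.2%, the 2024 panel 195/443 = 44.0% → the 2024 panel
Translational research: Panel B 317/445 = 71.2%, the 2024 panel 579/691 = 83.8% → the 2024 panel
Overall: Panel B 457/875 = 52.2%, the 2024 panel 795/1200 = 66.2% → the 2024 panel
The 2024 panel wins overall and in every proposal group — no reversal.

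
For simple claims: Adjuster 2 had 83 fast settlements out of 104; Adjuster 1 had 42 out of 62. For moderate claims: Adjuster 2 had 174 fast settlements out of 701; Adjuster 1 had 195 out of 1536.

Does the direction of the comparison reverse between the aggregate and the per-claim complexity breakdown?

Simple: Adjuster 2 83/104 = 79.8%, Adjuster 1 42/62 = 67.7% → Adjuster 2
Moderate: Adjuster 2 174/701 = 24.8%, Adjuster 1 195/1536 = 12.7% → Adjuster 2
Overall: Adjuster 2 257/805 = 31.9%, Adjuster 1 237/1598 = 14.8% → Adjuster 2
Adjuster 2 wins overall and in every claim group — no reversal.

No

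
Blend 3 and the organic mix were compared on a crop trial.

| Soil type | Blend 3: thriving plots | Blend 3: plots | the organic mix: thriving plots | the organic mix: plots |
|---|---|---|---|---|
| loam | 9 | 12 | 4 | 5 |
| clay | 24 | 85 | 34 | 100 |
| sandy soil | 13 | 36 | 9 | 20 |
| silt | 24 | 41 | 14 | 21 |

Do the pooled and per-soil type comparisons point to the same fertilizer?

Yes

Loam: Blend 3 9/12 = 75.0%, the organic mix 4/5 = 80.0% → the organic mix
Clay: Blend 3 24/85 = 28.2%, the organic mix 34/100 = 34.0% → the organic mix
Sandy soil: Blend 3 13/36 = 36.1%, the organic mix 9/20 = 45.0% → the organic mix
Silt: Blend 3 24/41 = 58.5%, the organic mix 14/21 = 66.7% → the organic mix
Overall: Blend 3 70/174 = 40.2%, the organic mix 61/146 = 41.8% → the organic mix
The organic mix wins overall and in every soil group — no reversal.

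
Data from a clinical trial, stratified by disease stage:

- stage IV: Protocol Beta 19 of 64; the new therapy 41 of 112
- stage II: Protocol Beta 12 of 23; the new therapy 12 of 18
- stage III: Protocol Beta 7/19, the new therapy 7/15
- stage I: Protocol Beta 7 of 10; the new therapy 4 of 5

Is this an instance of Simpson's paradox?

Stage IV: Protocol Beta 19/64 = 29.7%, the new therapy 41/112 = 36.6% → the new therapy
Stage II: Protocol Beta 12/23 = 52.2%, the new therapy 12/18 = 66.7% → the new therapy
Stage III: Protocol Beta 7/19 = 36.8%, the new therapy 7/15 = 46.7% → the new therapy
Stage I: Protocol Beta 7/10 = 70.0%, the new therapy 4/5 = 80.0% → the new therapy
Overall: Protocol Beta 45/116 = 38.8%, the new therapy 64/150 = 42.7% → the new therapy
The new therapy wins overall and in every disease group — no reversal.

No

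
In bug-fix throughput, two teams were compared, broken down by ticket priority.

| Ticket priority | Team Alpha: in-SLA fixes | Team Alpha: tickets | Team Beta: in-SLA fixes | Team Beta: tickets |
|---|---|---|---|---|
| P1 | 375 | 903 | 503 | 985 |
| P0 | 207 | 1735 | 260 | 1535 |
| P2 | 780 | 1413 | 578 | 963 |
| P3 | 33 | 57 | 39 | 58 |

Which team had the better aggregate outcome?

Team Beta

P1: Team Alpha 375/903 = 41.5%, Team Beta 503/985 = 51.1% → Team Beta
P0: Team Alpha 207/1735 = 11.9%, Team Beta 260/1535 = 16.9% → Team Beta
P2: Team Alpha 780/1413 = 55.2%, Team Beta 578/963 = 60.0% → Team Beta
P3: Team Alpha 33/57 = 57.9%, Team Beta 39/58 = 67.2% → Team Beta
Overall: Team Alpha 1395/4108 = 34.0%, Team Beta 1380/3541 = 39.0% → Team Beta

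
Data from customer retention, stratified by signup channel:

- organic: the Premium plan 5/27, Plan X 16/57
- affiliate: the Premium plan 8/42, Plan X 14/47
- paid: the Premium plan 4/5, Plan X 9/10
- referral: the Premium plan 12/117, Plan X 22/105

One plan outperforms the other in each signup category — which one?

Plan X

Organic: the Premium plan 5/27 = 18.5%, Plan X 16/57 = 28.1% → Plan X
Affiliate: the Premium plan 8/42 = 19.0%, Plan X 14/47 = 29.8% → Plan X
Paid: the Premium plan 4/5 = 80.0%, Plan X 9/10 = 90.0% → Plan X
Referral: the Premium plan 12/117 = 10.3%, Plan X 22/105 = 21.0% → Plan X
Plan X has the higher rate in all 4 groups.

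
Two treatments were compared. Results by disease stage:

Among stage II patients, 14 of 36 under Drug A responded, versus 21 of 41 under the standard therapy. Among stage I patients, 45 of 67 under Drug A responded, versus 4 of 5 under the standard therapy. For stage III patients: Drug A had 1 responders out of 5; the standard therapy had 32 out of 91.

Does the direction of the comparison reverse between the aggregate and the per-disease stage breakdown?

Stage II: Drug A 14/36 = 38.9%, the standard therapy 21/41 = 51.2% → the standard therapy
Stage I: Drug A 45/67 = 67.2%, the standard therapy 4/5 = 80.0% → the standard therapy
Stage III: Drug A 1/5 = 20.0%, the standard therapy 32/91 = 35.2% → the standard therapy
Overall: Drug A 60/108 = 55.6%, the standard therapy 57/137 = 41.6% → Drug A
The standard therapy wins each disease group but Drug A wins overall — the comparison reverses. The standard therapy's patients skew toward stage III, which has a lower base rate.

Yes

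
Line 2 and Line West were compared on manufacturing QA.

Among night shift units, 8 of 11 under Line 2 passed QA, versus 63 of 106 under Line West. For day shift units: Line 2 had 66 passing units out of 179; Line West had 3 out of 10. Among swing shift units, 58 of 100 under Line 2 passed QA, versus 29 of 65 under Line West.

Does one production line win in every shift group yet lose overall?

Yes

Night shift: Line 2 8/11 = 72.7%, Line West 63/106 = 59.4% → Line 2
Day shift: Line 2 66/179 = 36.9%, Line West 3/10 = 30.0% → Line 2
Swing shift: Line 2 58/100 = 58.0%, Line West 29/65 = 44.6% → Line 2
Overall: Line 2 132/290 = 45.5%, Line West 95/181 = 52.5% → Line West
Line 2 wins each shift group but Line West wins overall — the comparison reverses. Line 2's units skew toward day shift, which has a lower base rate.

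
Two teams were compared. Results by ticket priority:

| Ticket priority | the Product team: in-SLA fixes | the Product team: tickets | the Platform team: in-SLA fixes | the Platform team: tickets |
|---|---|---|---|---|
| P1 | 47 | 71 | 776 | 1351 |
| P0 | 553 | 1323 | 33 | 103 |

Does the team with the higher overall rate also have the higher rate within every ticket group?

No

P1: the Product team 47/71 = 66.2%, the Platform team 776/1351 = 57.4% → the Product team
P0: the Product team 553/1323 = 41.8%, the Platform team 33/103 = 32.0% → the Product team
Overall: the Product team 600/1394 = 43.0%, the Platform team 809/1454 = 55.6% → the Platform team
The Product team wins each ticket group but the Platform team wins overall — the comparison reverses. The Product team's tickets skew toward P0, which has a lower base rate.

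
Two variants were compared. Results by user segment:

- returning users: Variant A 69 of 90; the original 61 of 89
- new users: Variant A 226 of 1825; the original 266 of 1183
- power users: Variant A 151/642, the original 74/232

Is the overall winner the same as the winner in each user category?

No

Returning users: Variant A 69/90 = 76.7%, the original 61/89 = 68.5% → Variant A
New users: Variant A 226/1825 = 12.4%, the original 266/1183 = 22.5% → the original
Power users: Variant A 151/642 = 23.5%, the original 74/232 = 31.9% → the original
Overall: Variant A 446/2557 = 17.4%, the original 401/1504 = 26.7% → the original
Neither sweeps: Variant A wins 1 of 3 groups, the original wins 2. The original wins overall but not every group — no Simpson reversal.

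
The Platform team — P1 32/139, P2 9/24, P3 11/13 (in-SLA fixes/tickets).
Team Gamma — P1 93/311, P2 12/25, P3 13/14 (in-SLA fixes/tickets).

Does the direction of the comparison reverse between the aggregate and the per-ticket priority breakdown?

P1: the Platform team 32/139 = 23.0%, Team Gamma 93/311 = 29.9% → Team Gamma
P2: the Platform team 9/24 = 37.5%, Team Gamma 12/25 = 48.0% → Team Gamma
P3: the Platform team 11/13 = 84.6%, Team Gamma 13/14 = 92.9% → Team Gamma
Overall: the Platform team 52/176 = 29.5%, Team Gamma 118/350 = 33.7% → Team Gamma
Team Gamma wins overall and in every ticket group — no reversal.

No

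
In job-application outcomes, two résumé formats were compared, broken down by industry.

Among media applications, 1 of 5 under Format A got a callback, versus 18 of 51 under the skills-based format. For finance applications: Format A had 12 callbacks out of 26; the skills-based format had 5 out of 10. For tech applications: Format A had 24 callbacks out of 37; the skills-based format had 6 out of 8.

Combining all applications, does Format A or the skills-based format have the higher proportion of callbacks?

Media: Format A 1/5 = 20.0%, the skills-based format 18/51 = 35.3% → the skills-based format
Finance: Format A 12/26 = 46.2%, the skills-based format 5/10 = 50.0% → the skills-based format
Tech: Format A 24/37 = 64.9%, the skills-based format 6/8 = 75.0% → the skills-based format
Overall: Format A 37/68 = 54.4%, the skills-based format 29/69 = 42.0% → Format A
(The skills-based format wins every industry group but Format A wins overall — the skills-based format's applications skew toward the low-rate media group.)

Format A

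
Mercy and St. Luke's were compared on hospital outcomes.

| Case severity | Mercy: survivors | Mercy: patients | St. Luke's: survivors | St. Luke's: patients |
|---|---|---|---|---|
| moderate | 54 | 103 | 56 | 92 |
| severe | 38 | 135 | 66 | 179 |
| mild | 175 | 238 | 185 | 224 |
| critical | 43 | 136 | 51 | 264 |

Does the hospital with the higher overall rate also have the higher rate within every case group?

No

Moderate: Mercy 54/103 = 52.4%, St. Luke's 56/92 = 60.9% → St. Luke's
Severe: Mercy 38/135 = 28.1%, St. Luke's 66/179 = 36.9% → St. Luke's
Mild: Mercy 175/238 = 73.5%, St. Luke's 185/224 = 82.6% → St. Luke's
Critical: Mercy 43/136 = 31.6%, St. Luke's 51/264 = 19.3% → Mercy
Overall: Mercy 310/612 = 50.7%, St. Luke's 358/759 = 47.2% → Mercy
Neither sweeps: Mercy wins 1 of 4 groups, St. Luke's wins 3. Mercy wins overall but not every group — no Simpson reversal.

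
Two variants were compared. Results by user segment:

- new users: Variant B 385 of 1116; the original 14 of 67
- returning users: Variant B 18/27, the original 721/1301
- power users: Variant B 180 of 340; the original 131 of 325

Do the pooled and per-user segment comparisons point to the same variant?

New users: Variant B 385/1116 = 34.5%, the original 14/67 = 20.9% → Variant B
Returning users: Variant B 18/27 = 66.7%, the original 721/1301 = 55.4% → Variant B
Power users: Variant B 180/340 = 52.9%, the original 131/325 = 40.3% → Variant B
Overall: Variant B 583/1483 = 39.3%, the original 866/1693 = 51.2% → the original
Variant B wins each user group but the original wins overall — the comparison reverses. Variant B's views skew toward new users, which has a lower base rate.

No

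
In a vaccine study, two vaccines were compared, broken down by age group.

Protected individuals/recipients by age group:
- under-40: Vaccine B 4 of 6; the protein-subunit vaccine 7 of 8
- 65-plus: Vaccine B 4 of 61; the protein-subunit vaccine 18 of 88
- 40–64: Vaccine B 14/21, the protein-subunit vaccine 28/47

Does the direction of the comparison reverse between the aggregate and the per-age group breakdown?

No

Under-40: Vaccine B 4/6 = 66.7%, the protein-subunit vaccine 7/8 = 87.5% → the protein-subunit vaccine
65-plus: Vaccine B 4/61 = 6.6%, the protein-subunit vaccine 18/88 = 20.5% → the protein-subunit vaccine
40–64: Vaccine B 14/21 = 66.7%, the protein-subunit vaccine 28/47 = 59.6% → Vaccine B
Overall: Vaccine B 22/88 = 25.0%, the protein-subunit vaccine 53/143 = 37.1% → the protein-subunit vaccine
Neither sweeps: Vaccine B wins 1 of 3 groups, the protein-subunit vaccine wins 2. The protein-subunit vaccine wins overall but not every group — no Simpson reversal.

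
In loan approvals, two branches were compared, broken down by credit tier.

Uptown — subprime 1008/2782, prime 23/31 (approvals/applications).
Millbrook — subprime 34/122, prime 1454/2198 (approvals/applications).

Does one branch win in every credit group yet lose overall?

Yes

Subprime: Uptown 1008/2782 = 36.2%, Millbrook 34/122 = 27.9% → Uptown
Prime: Uptown 23/31 = 74.2%, Millbrook 1454/2198 = 66.2% → Uptown
Overall: Uptown 1031/2813 = 36.7%, Millbrook 1488/2320 = 64.1% → Millbrook
Uptown wins each credit group but Millbrook wins overall — the comparison reverses. Uptown's applications skew toward subprime, which has a lower base rate.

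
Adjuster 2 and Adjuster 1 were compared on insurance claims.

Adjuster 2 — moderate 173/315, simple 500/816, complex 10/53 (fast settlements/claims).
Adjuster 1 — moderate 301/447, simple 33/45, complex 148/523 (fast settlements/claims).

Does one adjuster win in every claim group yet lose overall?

Yes

Moderate: Adjuster 2 173/315 = 54.9%, Adjuster 1 301/447 = 67.3% → Adjuster 1
Simple: Adjuster 2 500/816 = 61.3%, Adjuster 1 33/45 = 73.3% → Adjuster 1
Complex: Adjuster 2 10/53 = 18.9%, Adjuster 1 148/523 = 28.3% → Adjuster 1
Overall: Adjuster 2 683/1184 = 57.7%, Adjuster 1 482/1015 = 47.5% → Adjuster 2
Adjuster 1 wins each claim group but Adjuster 2 wins overall — the comparison reverses. Adjuster 1's claims skew toward complex, which has a lower base rate.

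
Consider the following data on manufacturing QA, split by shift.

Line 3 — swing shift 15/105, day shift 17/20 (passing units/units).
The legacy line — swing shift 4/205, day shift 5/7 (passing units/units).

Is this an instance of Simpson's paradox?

No

Swing shift: Line 3 15/105 = 14.3%, the legacy line 4/205 = 2.0% → Line 3
Day shift: Line 3 17/20 = 85.0%, the legacy line 5/7 = 71.4% → Line 3
Overall: Line 3 32/125 = 25.6%, the legacy line 9/212 = 4.2% → Line 3
Line 3 wins overall and in every shift group — no reversal.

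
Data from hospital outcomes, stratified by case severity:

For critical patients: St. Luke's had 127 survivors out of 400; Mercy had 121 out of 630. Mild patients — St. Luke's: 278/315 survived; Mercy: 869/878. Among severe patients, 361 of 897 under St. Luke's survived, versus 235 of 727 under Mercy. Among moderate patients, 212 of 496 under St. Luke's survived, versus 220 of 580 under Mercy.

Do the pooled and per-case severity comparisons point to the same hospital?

Critical: St. Luke's 127/400 = 31.8%, Mercy 121/630 = 19.2% → St. Luke's
Mild: St. Luke's 278/315 = 88.3%, Mercy 869/878 = 99.0% → Mercy
Severe: St. Luke's 361/897 = 40.2%, Mercy 235/727 = 32.3% → St. Luke's
Moderate: St. Luke's 212/496 = 42.7%, Mercy 220/580 = 37.9% → St. Luke's
Overall: St. Luke's 978/2108 = 46.4%, Mercy 1445/2815 = 51.3% → Mercy
Neither sweeps: St. Luke's wins 3 of 4 groups, Mercy wins 1. Mercy wins overall but not every group — no Simpson reversal.

No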